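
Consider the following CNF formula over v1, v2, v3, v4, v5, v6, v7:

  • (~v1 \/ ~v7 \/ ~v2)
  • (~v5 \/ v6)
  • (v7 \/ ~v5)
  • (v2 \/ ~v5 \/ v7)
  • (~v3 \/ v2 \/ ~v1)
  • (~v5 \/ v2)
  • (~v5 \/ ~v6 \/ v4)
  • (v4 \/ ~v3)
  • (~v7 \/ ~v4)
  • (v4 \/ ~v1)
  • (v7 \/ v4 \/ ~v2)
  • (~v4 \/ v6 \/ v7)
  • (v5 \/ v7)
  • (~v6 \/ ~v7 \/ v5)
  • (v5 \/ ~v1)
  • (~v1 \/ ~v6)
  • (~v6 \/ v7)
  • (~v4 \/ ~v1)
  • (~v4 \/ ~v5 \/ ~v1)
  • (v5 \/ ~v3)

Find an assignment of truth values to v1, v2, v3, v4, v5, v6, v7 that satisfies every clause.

v1=False, v2=False, v3=False, v4=False, v5=False, v6=False, v7=True

Check each clause:
  1. (~v1 \/ ~v2 \/ ~v7) — ~v2 is true.
  2. (~v5 \/ v6) — ~v5 is true.
  3. (~v5 \/ v7) — ~v5 is true.
  4. (v7 \/ v2 \/ ~v5) — ~v5 is true.
  5. (~v1 \/ ~v3 \/ v2) — ~v3 is true.
  6. (~v5 \/ v2) — ~v5 is true.
  7. (v4 \/ ~v5 \/ ~v6) — ~v6 is true.
  8. (v4 \/ ~v3) — ~v3 is true.
  9. (~v4 \/ ~v7) — ~v4 is true.
  10. (v4 \/ ~v1) — ~v1 is true.
  11. (v4 \/ ~v2 \/ v7) — ~v2 is true.
  12. (v7 \/ v6 \/ ~v4) — ~v4 is true.
  13. (v7 \/ v5) — v7 is true.
  14. (~v7 \/ ~v6 \/ v5) — ~v6 is true.
  15. (~v1 \/ v5) — ~v1 is true.
  16. (~v1 \/ ~v6) — ~v6 is true.
  17. (~v6 \/ v7) — ~v6 is true.
  18. (~v1 \/ ~v4) — ~v4 is true.
  19. (~v5 \/ ~v4 \/ ~v1) — ~v5 is true.
  20. (v5 \/ ~v3) — ~v3 is true.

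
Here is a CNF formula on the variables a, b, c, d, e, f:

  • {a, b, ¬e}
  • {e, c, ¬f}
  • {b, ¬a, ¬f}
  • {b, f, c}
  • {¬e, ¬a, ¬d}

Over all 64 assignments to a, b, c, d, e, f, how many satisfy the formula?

31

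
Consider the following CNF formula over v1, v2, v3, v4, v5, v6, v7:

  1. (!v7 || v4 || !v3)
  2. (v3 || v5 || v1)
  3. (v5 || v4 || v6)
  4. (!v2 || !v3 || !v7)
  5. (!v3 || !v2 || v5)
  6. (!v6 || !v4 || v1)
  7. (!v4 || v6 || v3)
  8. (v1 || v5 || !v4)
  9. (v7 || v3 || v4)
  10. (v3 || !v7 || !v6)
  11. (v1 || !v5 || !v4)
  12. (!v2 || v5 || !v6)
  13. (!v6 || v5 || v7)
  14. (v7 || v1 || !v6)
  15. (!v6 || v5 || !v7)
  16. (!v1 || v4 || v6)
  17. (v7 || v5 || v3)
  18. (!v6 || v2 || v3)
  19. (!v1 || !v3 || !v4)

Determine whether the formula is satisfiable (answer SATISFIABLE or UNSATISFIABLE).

SATISFIABLE

Try v1 = False.
The remaining clauses are satisfied by v2 = False, v3 = False, v4 = False, v5 = True, v6 = False, v7 = True.
Every clause has at least one true literal under this assignment.
So v1 = False  v2 = False  v3 = False  v4 = False  v5 = True  v6 = False  v7 = True is a satisfying assignment.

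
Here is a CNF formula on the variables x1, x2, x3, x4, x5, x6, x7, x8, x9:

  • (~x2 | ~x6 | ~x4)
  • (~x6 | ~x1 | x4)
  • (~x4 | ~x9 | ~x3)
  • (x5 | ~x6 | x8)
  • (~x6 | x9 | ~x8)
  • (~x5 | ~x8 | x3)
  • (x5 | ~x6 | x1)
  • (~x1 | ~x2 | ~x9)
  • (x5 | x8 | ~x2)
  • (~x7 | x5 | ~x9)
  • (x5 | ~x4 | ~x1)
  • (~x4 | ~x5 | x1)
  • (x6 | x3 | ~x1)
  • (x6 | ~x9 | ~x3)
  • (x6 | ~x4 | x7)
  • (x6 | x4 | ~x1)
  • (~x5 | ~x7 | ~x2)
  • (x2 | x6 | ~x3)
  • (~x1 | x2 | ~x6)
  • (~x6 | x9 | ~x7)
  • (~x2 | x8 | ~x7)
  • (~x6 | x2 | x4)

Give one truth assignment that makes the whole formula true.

Branch on x1: take x1 = False.
For the remaining variables, x2 = False, x3 = False, x4 = False, x5 = False, x6 = False, x7 = True, x8 = False, x9 = False works.
Every clause has at least one true literal under this assignment.

x1 = 0, x2 = 0, x3 = 0, x4 = 0, x5 = 0, x6 = 0, x7 = 1, x8 = 0, x9 = 0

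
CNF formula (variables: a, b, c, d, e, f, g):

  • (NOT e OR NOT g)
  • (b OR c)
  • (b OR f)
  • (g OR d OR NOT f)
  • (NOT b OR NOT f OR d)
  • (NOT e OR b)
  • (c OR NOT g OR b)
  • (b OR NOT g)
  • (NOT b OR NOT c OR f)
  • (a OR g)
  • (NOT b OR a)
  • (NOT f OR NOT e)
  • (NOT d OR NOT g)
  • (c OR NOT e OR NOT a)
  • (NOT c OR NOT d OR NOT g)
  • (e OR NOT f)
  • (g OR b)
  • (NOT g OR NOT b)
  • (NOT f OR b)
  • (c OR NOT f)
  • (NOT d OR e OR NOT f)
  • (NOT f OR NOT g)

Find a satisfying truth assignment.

Set a = True and propagate.
Branch on b: take b = True.
  then g is forced to False.
For the remaining variables, c = False, d = False, e = False, f = False works.

a=True, b=True, c=False, d=False, e=False, f=False, g=False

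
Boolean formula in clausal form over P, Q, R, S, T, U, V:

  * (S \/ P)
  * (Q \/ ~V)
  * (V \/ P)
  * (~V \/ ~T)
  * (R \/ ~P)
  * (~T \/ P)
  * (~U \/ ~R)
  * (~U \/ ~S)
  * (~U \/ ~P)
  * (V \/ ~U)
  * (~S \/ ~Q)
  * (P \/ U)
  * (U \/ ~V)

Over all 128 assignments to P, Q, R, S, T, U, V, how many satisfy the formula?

6

Satisfying assignments:
  P=T Q=F R=T S=F T=F U=F V=F
  P=T Q=F R=T S=F T=T U=F V=F
  P=T Q=F R=T S=T T=F U=F V=F
  P=T Q=F R=T S=T T=T U=F V=F
  P=T Q=T R=T S=F T=F U=F V=F
  P=T Q=T R=T S=F T=T U=F V=F
Count: 6.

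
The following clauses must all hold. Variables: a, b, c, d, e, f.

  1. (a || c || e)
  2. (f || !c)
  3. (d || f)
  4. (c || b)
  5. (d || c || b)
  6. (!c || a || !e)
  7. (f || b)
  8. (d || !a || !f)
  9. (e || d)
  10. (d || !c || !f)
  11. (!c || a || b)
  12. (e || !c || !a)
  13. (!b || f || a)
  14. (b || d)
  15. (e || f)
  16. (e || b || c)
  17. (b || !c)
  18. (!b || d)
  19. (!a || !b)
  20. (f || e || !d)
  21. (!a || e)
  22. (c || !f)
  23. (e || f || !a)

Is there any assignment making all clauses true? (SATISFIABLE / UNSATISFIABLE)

SATISFIABLE

Set a = False and propagate.
Branch on b: take b = True.
  then f is forced to True.
  then d is forced to True.
  then c is forced to True.
  then e is forced to False.
So a=False, b=True, c=True, d=True, e=False, f=True is a satisfying assignment.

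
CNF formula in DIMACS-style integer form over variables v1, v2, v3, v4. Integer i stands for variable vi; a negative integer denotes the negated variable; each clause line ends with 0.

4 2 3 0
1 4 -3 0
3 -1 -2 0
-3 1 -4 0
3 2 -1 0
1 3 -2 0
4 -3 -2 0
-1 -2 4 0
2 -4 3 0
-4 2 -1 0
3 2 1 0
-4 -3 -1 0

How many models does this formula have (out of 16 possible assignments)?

Satisfying assignments:
  v1=1 v2=0 v3=1 v4=0
Count: 1.

1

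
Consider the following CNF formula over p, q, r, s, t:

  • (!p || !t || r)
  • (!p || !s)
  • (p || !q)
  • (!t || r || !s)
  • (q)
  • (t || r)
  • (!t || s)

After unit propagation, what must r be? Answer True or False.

(q) is a unit clause: q = True.
(p || !q): since q = True, the clause reduces to (p). p = True.
(!p || !s): since p = True, the clause reduces to (!s). s = False.
(!t || s) with s = False leaves only !t, so t = False.
(r || t) with t = False leaves only r, so r = True.

True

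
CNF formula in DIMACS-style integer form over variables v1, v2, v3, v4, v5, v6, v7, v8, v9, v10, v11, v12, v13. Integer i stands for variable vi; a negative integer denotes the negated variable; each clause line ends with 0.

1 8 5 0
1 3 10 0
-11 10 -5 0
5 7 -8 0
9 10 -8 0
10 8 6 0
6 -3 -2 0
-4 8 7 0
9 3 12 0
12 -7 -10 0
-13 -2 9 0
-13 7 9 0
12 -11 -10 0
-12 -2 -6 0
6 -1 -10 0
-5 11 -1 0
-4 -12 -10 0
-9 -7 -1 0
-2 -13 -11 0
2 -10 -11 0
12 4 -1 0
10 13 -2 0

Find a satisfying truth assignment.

v1=0, v2=1, v3=0, v4=0, v5=1, v6=0, v7=1, v8=1, v9=1, v10=1, v11=0, v12=1, v13=1

Try v1 = False.
Set v2 = True and propagate.
Branch on v3: take v3 = False.
  then v10 is forced to True.
The remaining clauses are satisfied by v4 = False, v5 = True, v6 = False, v7 = True, v8 = True, v9 = True, v11 = False, v12 = True, v13 = True.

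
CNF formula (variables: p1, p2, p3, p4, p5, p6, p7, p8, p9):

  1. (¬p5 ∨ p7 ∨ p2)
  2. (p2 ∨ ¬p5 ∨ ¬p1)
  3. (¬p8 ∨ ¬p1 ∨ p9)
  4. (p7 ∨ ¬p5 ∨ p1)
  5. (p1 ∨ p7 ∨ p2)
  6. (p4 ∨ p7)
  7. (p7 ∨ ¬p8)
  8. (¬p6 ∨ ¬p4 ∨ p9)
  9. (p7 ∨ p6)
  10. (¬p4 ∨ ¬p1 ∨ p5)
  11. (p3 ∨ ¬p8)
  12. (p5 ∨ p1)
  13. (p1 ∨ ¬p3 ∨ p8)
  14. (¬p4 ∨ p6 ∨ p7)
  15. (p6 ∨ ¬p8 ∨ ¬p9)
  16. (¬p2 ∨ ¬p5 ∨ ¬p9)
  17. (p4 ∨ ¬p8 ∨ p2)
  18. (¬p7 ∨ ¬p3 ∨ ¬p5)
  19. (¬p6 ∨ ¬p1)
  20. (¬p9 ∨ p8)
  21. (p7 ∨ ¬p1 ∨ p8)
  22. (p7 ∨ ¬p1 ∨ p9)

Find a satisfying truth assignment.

Try p1 = True.
  then p6 is forced to False.
  then p7 is forced to True.
Branch on p2: take p2 = True.
The remaining clauses are satisfied by p3 = False, p4 = True, p5 = True, p8 = False, p9 = False.
Check each clause:
  1. (p2 ∨ p7 ∨ ¬p5) — p2 is true.
  2. (¬p1 ∨ p2 ∨ ¬p5) — p2 is true.
  3. (p9 ∨ ¬p8 ∨ ¬p1) — ¬p8 is true.
  4. (¬p5 ∨ p1 ∨ p7) — p1 is true.
  5. (p7 ∨ p2 ∨ p1) — p1 is true.
  6. (p4 ∨ p7) — p4 is true.
  7. (p7 ∨ ¬p8) — ¬p8 is true.
  8. (¬p4 ∨ p9 ∨ ¬p6) — ¬p6 is true.
  9. (p7 ∨ p6) — p7 is true.
  10. (¬p4 ∨ p5 ∨ ¬p1) — p5 is true.
  11. (¬p8 ∨ p3) — ¬p8 is true.
  12. (p1 ∨ p5) — p1 is true.
  13. (p1 ∨ p8 ∨ ¬p3) — p1 is true.
  14. (p6 ∨ p7 ∨ ¬p4) — p7 is true.
  15. (¬p8 ∨ ¬p9 ∨ p6) — ¬p8 is true.
  16. (¬p9 ∨ ¬p5 ∨ ¬p2) — ¬p9 is true.
  17. (p4 ∨ ¬p8 ∨ p2) — ¬p8 is true.
  18. (¬p5 ∨ ¬p7 ∨ ¬p3) — ¬p3 is true.
  19. (¬p6 ∨ ¬p1) — ¬p6 is true.
  20. (¬p9 ∨ p8) — ¬p9 is true.
  21. (p7 ∨ p8 ∨ ¬p1) — p7 is true.
  22. (p9 ∨ p7 ∨ ¬p1) — p7 is true.

p1 = True, p2 = True, p3 = False, p4 = True, p5 = True, p6 = False, p7 = True, p8 = False, p9 = False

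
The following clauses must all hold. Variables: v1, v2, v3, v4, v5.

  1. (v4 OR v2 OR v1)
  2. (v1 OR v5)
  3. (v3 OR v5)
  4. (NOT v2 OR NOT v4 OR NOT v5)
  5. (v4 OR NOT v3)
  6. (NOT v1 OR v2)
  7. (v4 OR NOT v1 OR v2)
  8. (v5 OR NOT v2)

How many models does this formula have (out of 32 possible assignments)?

4

The models are:
  v1=F v2=F v3=F v4=T v5=T
  v1=F v2=F v3=T v4=T v5=T
  v1=F v2=T v3=F v4=F v5=T
  v1=T v2=T v3=F v4=F v5=T
Count: 4.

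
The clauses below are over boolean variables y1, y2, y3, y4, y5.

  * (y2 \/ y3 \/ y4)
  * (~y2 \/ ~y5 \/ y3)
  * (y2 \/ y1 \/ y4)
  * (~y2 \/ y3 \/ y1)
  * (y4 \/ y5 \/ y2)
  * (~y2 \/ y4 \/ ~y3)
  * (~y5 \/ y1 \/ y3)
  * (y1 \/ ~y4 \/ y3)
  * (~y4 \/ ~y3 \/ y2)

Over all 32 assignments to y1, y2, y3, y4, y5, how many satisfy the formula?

Case analysis on y2 and y3:
  y2=T, y3=T: remaining (y1,y4,y5) ∈ {(F,T,F); (F,T,T); (T,T,F); (T,T,T)} — 4.
  y2=T, y3=F: remaining (y1,y4,y5) ∈ {(T,F,F); (T,T,F)} — 2.
  y2=F, y3=T: remaining (y1,y4,y5) ∈ {(T,F,T)} — 1.
  y2=F, y3=F: remaining (y1,y4,y5) ∈ {(T,T,F); (T,T,T)} — 2.
Total: 4 + 2 + 1 + 2 = 9.

9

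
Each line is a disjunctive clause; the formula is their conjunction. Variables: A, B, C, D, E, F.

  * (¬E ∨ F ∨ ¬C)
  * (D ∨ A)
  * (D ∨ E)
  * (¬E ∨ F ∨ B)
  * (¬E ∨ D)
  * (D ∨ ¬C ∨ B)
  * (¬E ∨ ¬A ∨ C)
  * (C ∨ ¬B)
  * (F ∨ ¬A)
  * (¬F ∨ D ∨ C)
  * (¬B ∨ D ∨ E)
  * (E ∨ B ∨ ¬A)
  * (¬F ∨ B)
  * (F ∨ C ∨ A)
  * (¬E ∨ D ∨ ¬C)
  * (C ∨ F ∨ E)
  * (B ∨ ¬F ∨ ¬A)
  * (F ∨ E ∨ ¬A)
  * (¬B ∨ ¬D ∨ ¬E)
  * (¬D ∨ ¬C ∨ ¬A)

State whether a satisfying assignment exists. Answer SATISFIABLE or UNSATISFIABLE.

SATISFIABLE

Try A = False.
  then D is forced to True.
Try B = True.
  then C is forced to True.
  then E is forced to False.
F is now unconstrained; take F = False.
So A=False  B=True  C=True  D=True  E=False  F=False is a satisfying assignment.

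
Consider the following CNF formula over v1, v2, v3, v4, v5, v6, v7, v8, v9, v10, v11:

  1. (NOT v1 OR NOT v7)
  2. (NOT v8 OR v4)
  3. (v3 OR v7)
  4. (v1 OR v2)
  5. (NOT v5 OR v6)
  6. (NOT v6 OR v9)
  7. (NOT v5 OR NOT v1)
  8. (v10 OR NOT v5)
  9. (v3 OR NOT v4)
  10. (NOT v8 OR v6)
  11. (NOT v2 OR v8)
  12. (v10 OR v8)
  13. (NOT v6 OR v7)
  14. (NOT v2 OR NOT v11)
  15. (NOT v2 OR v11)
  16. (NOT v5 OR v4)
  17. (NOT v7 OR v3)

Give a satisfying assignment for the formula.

v1=T  v2=F  v3=T  v4=F  v5=F  v6=F  v7=F  v8=F  v9=F  v10=T  v11=F

Check each clause:
  1. (NOT v7 OR NOT v1) — NOT v7 is true.
  2. (NOT v8 OR v4) — NOT v8 is true.
  3. (v3 OR v7) — v3 is true.
  4. (v2 OR v1) — v1 is true.
  5. (NOT v5 OR v6) — NOT v5 is true.
  6. (NOT v6 OR v9) — NOT v6 is true.
  7. (NOT v5 OR NOT v1) — NOT v5 is true.
  8. (v10 OR NOT v5) — v10 is true.
  9. (v3 OR NOT v4) — v3 is true.
  10. (v6 OR NOT v8) — NOT v8 is true.
  11. (v8 OR NOT v2) — NOT v2 is true.
  12. (v8 OR v10) — v10 is true.
  13. (NOT v6 OR v7) — NOT v6 is true.
  14. (NOT v11 OR NOT v2) — NOT v11 is true.
  15. (NOT v2 OR v11) — NOT v2 is true.
  16. (v4 OR NOT v5) — NOT v5 is true.
  17. (NOT v7 OR v3) — NOT v7 is true.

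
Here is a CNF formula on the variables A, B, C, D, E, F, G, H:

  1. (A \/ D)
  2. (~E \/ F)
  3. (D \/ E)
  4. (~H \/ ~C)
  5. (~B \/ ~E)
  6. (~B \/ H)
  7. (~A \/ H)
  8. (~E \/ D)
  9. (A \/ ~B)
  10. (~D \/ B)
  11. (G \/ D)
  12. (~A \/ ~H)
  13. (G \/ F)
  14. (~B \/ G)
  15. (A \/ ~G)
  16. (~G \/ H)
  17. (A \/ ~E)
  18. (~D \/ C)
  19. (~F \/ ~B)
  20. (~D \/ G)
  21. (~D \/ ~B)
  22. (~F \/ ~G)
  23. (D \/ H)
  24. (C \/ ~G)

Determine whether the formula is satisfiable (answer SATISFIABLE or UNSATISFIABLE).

UNSATISFIABLE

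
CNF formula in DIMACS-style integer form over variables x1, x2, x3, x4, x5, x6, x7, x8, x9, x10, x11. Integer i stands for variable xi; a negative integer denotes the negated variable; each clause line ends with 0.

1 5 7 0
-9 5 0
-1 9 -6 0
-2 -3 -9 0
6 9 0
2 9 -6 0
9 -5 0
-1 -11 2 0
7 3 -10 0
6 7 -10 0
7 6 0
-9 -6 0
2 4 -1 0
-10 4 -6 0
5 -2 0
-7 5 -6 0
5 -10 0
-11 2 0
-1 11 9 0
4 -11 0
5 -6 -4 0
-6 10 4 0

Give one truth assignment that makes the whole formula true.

x1 = False, x2 = False, x3 = True, x4 = False, x5 = True, x6 = False, x7 = True, x8 = False, x9 = True, x10 = True, x11 = False

Branch on x1: take x1 = False.
Try x2 = False.
  then x11 is forced to False.
Set x3 = True and propagate.
The remaining clauses are satisfied by x4 = False, x5 = True, x6 = False, x7 = True, x8 = False, x9 = True, x10 = True.
Every clause has at least one true literal under this assignment.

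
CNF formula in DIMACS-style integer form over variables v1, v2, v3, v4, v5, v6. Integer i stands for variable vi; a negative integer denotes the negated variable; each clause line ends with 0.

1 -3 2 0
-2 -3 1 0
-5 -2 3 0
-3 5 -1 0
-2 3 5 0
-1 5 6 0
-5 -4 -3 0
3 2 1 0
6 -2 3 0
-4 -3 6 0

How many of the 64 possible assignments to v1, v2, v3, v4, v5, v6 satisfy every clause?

10

Case analysis on v3 and v2:
  v3=1, v2=1: remaining (v1,v4,v5,v6) ∈ {(1,0,1,0); (1,0,1,1)} — 2.
  v3=1, v2=0: remaining (v1,v4,v5,v6) ∈ {(1,0,1,0); (1,0,1,1)} — 2.
  v3=0, v2=1: a clause becomes empty — 0.
  v3=0, v2=0: v4 free; 3 ways for (v1,v5,v6) × 2^1 = 6.
Total: 2 + 2 + 0 + 6 = 10.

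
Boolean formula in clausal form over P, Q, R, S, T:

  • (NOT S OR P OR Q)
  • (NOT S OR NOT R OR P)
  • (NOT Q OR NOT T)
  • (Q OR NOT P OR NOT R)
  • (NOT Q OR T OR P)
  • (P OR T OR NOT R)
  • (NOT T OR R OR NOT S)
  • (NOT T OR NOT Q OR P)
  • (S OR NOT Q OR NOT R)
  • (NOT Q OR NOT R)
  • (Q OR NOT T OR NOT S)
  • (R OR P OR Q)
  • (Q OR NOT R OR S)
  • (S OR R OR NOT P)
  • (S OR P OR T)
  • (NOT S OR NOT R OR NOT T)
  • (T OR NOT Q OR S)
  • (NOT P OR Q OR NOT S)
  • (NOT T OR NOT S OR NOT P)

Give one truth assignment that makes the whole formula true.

Branch on P: take P = True.
Set Q = True and propagate.
  then T is forced to False.
  then R is forced to False.
  then S is forced to True.
Every clause has at least one true literal under this assignment.

P=T  Q=T  R=F  S=T  T=F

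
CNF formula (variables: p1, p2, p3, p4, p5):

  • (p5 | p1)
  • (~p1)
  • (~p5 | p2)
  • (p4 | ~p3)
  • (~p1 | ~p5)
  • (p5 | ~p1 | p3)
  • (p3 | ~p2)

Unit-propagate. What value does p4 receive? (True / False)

True

(~p1) is a unit clause: p1 = False.
(p5 | p1) with p1 = False leaves only p5, so p5 = True.
From (~p5 | p2) and p5 = True: p2 = True.
(p3 | ~p2): since p2 = True, the clause reduces to (p3). p3 = True.
(p4 | ~p3): since p3 = True, the clause reduces to (p4). p4 = True.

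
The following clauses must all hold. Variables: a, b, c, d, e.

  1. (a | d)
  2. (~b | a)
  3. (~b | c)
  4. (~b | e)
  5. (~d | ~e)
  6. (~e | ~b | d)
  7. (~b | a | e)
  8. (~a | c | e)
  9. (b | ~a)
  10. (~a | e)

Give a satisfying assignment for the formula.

a=F  b=F  c=F  d=T  e=F

Branch on a: take a = False.
  then d is forced to True.
  then b is forced to False.
  then e is forced to False.
c is now unconstrained; take c = False.
Every clause has at least one true literal under this assignment.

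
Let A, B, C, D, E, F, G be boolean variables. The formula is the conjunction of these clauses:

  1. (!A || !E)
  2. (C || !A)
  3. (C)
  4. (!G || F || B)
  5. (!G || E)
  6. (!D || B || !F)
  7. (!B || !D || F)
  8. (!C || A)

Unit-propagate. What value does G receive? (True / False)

(C) stands alone — C = True.
(A || !C): since C = True, the clause reduces to (A). A = True.
From (!E || !A) and A = True: E = False.
In (!G || E), E is now false; !G must hold, so G = False.

False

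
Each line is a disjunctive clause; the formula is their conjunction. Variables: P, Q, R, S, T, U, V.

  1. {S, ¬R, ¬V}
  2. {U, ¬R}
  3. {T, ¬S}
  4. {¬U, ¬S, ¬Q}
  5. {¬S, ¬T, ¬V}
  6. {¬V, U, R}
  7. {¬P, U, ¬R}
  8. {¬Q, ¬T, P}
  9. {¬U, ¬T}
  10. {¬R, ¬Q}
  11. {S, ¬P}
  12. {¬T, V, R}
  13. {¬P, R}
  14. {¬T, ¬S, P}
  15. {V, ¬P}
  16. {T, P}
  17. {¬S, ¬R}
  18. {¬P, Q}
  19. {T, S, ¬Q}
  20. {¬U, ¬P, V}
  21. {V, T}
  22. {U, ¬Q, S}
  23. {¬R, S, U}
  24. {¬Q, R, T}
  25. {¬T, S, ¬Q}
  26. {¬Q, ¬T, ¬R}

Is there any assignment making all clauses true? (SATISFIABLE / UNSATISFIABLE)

T = True:
  propagation gives U=False, R=False, V=False; an empty clause results — contradiction.
T = False:
  propagation gives S=False, P=False; an empty clause results — contradiction.
Every branch closes, so no satisfying assignment exists.

UNSATISFIABLE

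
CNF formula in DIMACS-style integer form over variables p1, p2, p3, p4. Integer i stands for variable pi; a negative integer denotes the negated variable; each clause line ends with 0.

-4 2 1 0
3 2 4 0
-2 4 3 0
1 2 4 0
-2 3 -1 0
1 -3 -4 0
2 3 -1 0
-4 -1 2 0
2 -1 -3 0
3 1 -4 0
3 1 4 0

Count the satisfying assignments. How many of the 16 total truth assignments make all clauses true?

3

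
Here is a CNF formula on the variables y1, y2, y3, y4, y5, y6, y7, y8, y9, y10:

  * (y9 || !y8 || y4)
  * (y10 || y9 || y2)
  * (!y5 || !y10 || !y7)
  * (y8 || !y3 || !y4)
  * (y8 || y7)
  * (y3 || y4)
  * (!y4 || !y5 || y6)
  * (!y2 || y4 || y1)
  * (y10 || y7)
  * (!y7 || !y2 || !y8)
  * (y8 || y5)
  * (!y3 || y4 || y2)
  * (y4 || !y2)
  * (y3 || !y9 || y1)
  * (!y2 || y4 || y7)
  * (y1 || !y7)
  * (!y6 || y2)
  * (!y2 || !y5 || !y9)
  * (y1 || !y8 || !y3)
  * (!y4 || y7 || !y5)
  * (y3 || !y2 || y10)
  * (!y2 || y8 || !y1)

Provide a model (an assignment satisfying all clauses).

Try y1 = True.
The remaining clauses are satisfied by y2 = False, y3 = False, y4 = True, y5 = False, y6 = False, y7 = True, y8 = True, y9 = False, y10 = True.

y1=True, y2=False, y3=False, y4=True, y5=False, y6=False, y7=True, y8=True, y9=False, y10=True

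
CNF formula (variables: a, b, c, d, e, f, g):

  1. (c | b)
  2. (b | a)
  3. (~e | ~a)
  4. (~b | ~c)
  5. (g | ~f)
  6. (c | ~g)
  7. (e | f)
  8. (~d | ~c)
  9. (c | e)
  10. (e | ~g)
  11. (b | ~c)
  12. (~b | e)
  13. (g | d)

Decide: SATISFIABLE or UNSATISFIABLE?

SATISFIABLE

Set a = False and propagate.
  then b is forced to True.
  then c is forced to False.
  then g is forced to False.
  then f is forced to False.
  then e is forced to True.
  then d is forced to True.
Every clause has at least one true literal under this assignment.
So a=False, b=True, c=False, d=True, e=True, f=False, g=False is a satisfying assignment.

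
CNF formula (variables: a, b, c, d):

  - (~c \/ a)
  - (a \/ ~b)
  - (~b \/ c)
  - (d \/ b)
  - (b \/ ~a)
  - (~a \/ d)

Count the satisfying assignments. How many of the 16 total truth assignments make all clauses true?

2

The models are:
  a=F b=F c=F d=T
  a=T b=T c=T d=T
Count: 2.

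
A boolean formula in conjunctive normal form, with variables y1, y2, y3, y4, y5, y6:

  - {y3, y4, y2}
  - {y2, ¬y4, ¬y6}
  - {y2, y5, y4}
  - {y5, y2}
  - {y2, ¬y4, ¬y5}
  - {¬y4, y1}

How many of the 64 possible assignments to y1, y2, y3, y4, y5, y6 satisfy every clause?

Case analysis on y2 and y4:
  y2=1, y4=1: forces y1=1; y3, y5, y6 free → 2^3 = 8.
  y2=1, y4=0: y1, y3, y5, y6 free → 2^4 = 16.
  y2=0, y4=1: a clause becomes empty — 0.
  y2=0, y4=0: remaining (y1,y3,y5,y6) ∈ {(0,1,1,0); (0,1,1,1); (1,1,1,0); (1,1,1,1)} — 4.
Total: 8 + 16 + 0 + 4 = 28.

28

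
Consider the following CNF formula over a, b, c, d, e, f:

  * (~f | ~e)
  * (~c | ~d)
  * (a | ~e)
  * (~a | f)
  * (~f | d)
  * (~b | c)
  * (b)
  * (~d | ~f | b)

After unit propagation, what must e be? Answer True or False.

False

(b) is a unit clause: b = True.
(~b | c) with b = True leaves only c, so c = True.
(~c | ~d): since c = True, the clause reduces to (~d). d = False.
(~f | d): since d = False, the clause reduces to (~f). f = False.
(~a | f): since f = False, the clause reduces to (~a). a = False.
In (~e | a), a is now false; ~e must hold, so e = False.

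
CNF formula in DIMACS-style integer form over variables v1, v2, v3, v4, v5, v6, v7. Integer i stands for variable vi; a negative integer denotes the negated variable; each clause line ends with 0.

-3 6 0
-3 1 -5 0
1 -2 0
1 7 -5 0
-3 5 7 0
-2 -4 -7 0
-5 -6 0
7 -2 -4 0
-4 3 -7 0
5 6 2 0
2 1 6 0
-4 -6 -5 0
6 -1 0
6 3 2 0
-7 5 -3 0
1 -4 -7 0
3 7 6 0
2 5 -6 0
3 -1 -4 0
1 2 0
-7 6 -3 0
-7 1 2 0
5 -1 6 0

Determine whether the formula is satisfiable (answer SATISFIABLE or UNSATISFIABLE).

Pure literal: v4 appears only negated; assign v4 = False.
Branch on v1: take v1 = True.
  then v6 is forced to True.
  then v5 is forced to False.
  then v2 is forced to True.
For the remaining variables, v3 = False, v7 = True works.
Every clause has at least one true literal under this assignment.
So v1 = 1, v2 = 1, v3 = 0, v4 = 0, v5 = 0, v6 = 1, v7 = 1 is a satisfying assignment.

SATISFIABLE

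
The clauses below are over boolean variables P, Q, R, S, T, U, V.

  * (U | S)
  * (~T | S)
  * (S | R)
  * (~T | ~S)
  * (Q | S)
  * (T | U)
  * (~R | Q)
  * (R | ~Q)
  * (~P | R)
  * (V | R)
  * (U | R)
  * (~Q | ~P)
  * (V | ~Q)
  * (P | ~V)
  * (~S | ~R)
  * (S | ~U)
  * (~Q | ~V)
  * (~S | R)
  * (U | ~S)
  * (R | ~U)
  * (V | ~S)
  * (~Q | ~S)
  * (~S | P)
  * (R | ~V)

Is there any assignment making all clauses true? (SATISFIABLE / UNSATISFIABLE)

UNSATISFIABLE

S = True:
  propagation gives T=False, U=True, R=False; an empty clause results — contradiction.
S = False:
  propagation gives U=True; an empty clause results — contradiction.
Every branch closes, so no satisfying assignment exists.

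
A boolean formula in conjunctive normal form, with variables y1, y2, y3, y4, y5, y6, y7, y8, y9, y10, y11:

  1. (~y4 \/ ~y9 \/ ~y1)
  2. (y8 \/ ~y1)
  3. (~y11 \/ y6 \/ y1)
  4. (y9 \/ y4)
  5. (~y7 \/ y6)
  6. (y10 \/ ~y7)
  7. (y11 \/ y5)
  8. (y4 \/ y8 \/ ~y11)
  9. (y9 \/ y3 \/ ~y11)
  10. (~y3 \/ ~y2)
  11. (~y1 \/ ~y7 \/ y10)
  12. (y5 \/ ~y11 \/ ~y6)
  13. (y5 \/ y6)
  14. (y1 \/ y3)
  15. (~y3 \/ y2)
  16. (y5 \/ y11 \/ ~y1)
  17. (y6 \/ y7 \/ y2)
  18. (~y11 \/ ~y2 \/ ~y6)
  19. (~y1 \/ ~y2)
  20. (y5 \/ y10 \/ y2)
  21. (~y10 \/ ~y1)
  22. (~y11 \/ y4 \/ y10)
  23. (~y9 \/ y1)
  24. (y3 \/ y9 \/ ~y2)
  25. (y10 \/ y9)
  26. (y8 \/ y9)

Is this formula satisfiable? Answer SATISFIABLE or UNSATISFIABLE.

SATISFIABLE

y5 occurs only positively in the remaining clauses — set y5 = True.
Pure literal: y8 appears only positively; assign y8 = True.
Branch on y1: take y1 = True.
  then y2 is forced to False.
  then y3 is forced to False.
  then y10 is forced to False.
  then y7 is forced to False.
  then y6 is forced to True.
  then y9 is forced to True.
  then y4 is forced to False.
  then y11 is forced to False.
Every clause has at least one true literal under this assignment.
So y1=True  y2=False  y3=False  y4=False  y5=True  y6=True  y7=False  y8=True  y9=True  y10=False  y11=False is a satisfying assignment.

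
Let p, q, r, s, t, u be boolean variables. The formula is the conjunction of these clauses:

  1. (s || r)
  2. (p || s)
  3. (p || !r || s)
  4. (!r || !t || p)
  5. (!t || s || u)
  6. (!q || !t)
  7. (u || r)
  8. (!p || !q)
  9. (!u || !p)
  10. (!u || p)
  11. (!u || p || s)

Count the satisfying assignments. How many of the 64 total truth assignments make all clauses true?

5

Satisfying assignments:
  p=F q=F r=T s=T t=F u=F
  p=F q=T r=T s=T t=F u=F
  p=T q=F r=T s=F t=F u=F
  p=T q=F r=T s=T t=F u=F
  p=T q=F r=T s=T t=T u=F
Count: 5.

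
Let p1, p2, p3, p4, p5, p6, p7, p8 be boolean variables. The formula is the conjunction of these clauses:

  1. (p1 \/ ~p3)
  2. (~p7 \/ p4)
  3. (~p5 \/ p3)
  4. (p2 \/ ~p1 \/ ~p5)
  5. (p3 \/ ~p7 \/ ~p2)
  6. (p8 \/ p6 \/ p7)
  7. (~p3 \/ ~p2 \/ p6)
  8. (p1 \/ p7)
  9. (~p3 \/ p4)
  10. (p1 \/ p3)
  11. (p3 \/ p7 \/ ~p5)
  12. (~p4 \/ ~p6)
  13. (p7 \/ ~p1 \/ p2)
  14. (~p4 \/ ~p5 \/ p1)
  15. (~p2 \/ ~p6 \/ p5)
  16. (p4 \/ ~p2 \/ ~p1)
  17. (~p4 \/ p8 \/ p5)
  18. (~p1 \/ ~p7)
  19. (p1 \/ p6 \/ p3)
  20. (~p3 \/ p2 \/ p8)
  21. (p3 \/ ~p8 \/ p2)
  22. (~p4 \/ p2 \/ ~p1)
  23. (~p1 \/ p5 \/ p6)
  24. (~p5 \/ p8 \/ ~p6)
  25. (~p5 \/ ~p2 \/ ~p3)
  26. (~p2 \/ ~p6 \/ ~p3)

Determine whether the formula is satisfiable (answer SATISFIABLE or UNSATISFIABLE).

UNSATISFIABLE

p3 = True:
  propagation gives p1=True, p4=True, p6=False, p2=False; an empty clause results — contradiction.
p3 = False:
  propagation gives p5=False, p1=True, p7=False, p2=True; an empty clause results — contradiction.
Every branch closes, so no satisfying assignment exists.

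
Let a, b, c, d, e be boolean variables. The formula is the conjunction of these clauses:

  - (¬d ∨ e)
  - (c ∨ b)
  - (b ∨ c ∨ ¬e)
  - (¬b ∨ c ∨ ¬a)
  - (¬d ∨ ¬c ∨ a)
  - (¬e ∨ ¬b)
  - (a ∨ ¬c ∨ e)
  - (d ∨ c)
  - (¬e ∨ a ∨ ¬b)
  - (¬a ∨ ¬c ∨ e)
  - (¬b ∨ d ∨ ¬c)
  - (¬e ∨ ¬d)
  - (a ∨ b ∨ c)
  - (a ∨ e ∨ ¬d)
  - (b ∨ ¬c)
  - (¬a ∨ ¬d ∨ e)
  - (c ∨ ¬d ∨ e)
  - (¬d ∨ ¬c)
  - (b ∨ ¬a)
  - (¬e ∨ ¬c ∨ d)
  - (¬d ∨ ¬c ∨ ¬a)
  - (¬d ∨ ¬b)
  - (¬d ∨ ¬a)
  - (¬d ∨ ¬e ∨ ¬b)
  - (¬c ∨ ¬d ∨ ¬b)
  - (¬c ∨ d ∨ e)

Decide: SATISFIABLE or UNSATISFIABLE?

c = True:
  propagation gives b=True, e=False, d=False; an empty clause results — contradiction.
c = False:
  propagation gives b=True, a=False, e=False, d=False; an empty clause results — contradiction.
Every branch closes, so no satisfying assignment exists.

UNSATISFIABLE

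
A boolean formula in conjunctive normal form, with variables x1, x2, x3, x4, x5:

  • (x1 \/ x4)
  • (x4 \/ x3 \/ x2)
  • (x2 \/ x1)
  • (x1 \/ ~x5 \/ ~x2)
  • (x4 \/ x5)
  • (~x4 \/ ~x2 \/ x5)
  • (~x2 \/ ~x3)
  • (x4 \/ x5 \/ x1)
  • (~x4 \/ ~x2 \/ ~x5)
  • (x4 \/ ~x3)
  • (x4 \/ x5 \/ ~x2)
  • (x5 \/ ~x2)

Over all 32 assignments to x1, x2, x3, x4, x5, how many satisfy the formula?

5

The models are:
  x1=T x2=F x3=F x4=T x5=F
  x1=T x2=F x3=F x4=T x5=T
  x1=T x2=F x3=T x4=T x5=F
  x1=T x2=F x3=T x4=T x5=T
  x1=T x2=T x3=F x4=F x5=T
That's 5 in total.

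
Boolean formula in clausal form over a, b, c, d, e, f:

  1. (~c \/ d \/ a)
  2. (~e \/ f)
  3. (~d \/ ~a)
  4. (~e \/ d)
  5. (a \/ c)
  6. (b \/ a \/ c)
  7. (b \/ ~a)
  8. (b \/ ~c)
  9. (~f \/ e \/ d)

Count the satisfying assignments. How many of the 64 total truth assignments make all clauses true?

5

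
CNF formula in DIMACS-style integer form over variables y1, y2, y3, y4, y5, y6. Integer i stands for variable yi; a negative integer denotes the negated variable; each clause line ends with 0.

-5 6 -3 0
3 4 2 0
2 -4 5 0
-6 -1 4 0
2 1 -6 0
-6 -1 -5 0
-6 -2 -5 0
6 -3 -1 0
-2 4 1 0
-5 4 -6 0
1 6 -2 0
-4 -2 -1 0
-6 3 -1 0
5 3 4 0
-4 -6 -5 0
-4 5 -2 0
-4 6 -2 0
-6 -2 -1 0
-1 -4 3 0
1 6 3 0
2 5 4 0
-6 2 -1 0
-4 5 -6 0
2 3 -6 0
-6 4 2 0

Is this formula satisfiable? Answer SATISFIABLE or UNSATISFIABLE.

Try y1 = True.
Try y2 = True.
  then y4 is forced to False.
  then y6 is forced to False.
  then y3 is forced to False.
  then y5 is forced to True.
So y1=True  y2=True  y3=False  y4=False  y5=True  y6=False is a satisfying assignment.

SATISFIABLE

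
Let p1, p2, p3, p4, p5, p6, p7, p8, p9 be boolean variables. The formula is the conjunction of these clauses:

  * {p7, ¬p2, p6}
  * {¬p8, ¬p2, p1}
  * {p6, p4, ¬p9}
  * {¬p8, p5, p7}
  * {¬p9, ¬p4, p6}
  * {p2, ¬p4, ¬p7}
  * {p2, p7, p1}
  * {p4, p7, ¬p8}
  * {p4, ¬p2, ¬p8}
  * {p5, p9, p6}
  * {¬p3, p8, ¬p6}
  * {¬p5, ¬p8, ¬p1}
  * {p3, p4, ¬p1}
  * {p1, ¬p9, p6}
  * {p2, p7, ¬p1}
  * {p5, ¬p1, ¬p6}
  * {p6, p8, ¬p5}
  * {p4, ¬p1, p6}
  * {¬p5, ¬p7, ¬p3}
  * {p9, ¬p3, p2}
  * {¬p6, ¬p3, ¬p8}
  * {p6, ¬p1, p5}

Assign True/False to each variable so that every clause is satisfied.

p1 = F  p2 = F  p3 = F  p4 = F  p5 = F  p6 = T  p7 = T  p8 = T  p9 = T

Check each clause:
  1. {p6, ¬p2, p7} — ¬p2 is true.
  2. {¬p8, p1, ¬p2} — ¬p2 is true.
  3. {p4, ¬p9, p6} — p6 is true.
  4. {p5, ¬p8, p7} — p7 is true.
  5. {p6, ¬p9, ¬p4} — ¬p4 is true.
  6. {¬p7, ¬p4, p2} — ¬p4 is true.
  7. {p2, p7, p1} — p7 is true.
  8. {p7, ¬p8, p4} — p7 is true.
  9. {¬p2, p4, ¬p8} — ¬p2 is true.
  10. {p9, p6, p5} — p9 is true.
  11. {p8, ¬p6, ¬p3} — p8 is true.
  12. {¬p8, ¬p5, ¬p1} — ¬p5 is true.
  13. {p4, p3, ¬p1} — ¬p1 is true.
  14. {p6, p1, ¬p9} — p6 is true.
  15. {p2, p7, ¬p1} — ¬p1 is true.
  16. {¬p1, ¬p6, p5} — ¬p1 is true.
  17. {p6, ¬p5, p8} — p8 is true.
  18. {p6, ¬p1, p4} — ¬p1 is true.
  19. {¬p5, ¬p7, ¬p3} — ¬p5 is true.
  20. {p2, ¬p3, p9} — p9 is true.
  21. {¬p6, ¬p8, ¬p3} — ¬p3 is true.
  22. {¬p1, p5, p6} — ¬p1 is true.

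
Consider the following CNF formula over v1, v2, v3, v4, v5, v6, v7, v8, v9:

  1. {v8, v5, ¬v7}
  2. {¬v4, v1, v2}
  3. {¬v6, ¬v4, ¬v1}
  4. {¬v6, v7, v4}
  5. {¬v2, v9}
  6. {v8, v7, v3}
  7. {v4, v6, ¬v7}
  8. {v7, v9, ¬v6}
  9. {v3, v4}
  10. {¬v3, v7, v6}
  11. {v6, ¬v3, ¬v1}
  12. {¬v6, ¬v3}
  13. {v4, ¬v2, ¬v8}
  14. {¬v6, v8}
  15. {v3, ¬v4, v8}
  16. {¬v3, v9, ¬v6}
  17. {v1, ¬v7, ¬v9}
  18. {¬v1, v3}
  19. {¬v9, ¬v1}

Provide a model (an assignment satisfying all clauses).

v1=F  v2=T  v3=F  v4=T  v5=F  v6=T  v7=F  v8=T  v9=T

Branch on v1: take v1 = False.
Set v2 = True and propagate.
  then v9 is forced to True.
  then v7 is forced to False.
Branch on v3: take v3 = False.
  then v8 is forced to True.
  then v4 is forced to True.
v5, v6 are now unconstrained; take v5 = False, v6 = True.
Every clause has at least one true literal under this assignment.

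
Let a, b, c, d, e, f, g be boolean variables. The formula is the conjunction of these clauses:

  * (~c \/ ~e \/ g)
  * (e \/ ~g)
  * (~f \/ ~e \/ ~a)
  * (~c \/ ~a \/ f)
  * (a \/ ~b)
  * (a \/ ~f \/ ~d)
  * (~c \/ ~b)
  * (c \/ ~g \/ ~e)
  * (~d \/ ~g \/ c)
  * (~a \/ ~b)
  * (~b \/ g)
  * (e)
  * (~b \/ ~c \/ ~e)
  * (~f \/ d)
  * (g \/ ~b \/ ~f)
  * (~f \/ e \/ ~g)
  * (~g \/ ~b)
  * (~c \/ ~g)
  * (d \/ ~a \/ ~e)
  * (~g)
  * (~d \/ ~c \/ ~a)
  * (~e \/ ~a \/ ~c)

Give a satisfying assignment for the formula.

a = T  b = F  c = F  d = T  e = T  f = F  g = F

The clause (e) is unit: e must be True.
The clause (~g) is unit: g must be False.
The clause (~c) is unit: c must be False.
(~b) is a unit clause, so b = False.
f occurs only negated in the remaining clauses — set f = False.
Set a = True and propagate.
  then d is forced to True.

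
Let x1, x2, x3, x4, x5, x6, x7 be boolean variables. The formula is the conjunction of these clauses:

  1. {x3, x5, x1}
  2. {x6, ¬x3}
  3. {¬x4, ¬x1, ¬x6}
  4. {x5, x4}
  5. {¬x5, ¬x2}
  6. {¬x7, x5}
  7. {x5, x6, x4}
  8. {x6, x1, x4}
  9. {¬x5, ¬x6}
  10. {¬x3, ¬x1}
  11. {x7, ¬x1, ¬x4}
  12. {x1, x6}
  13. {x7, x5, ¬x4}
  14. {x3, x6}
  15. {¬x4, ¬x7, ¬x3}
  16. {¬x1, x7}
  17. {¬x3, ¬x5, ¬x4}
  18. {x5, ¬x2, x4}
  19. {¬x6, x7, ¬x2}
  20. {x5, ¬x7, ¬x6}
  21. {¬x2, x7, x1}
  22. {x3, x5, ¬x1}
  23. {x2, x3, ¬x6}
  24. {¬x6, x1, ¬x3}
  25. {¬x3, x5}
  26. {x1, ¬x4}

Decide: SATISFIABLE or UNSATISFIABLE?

x5 = True:
  propagation gives x2=False, x6=False, x3=False; an empty clause results — contradiction.
x5 = False:
  propagation gives x4=True, x7=False; an empty clause results — contradiction.
Every branch closes, so no satisfying assignment exists.

UNSATISFIABLE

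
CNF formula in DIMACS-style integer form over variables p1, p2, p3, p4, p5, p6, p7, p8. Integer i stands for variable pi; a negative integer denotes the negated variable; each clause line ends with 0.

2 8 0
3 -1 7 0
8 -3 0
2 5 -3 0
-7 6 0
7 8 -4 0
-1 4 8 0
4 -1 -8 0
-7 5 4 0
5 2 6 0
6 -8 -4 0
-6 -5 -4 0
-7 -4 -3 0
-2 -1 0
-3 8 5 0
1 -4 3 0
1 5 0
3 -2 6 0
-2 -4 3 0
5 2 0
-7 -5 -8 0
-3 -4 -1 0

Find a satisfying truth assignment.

p1=F  p2=F  p3=T  p4=F  p5=T  p6=T  p7=F  p8=T

Check each clause:
  1. (p8 || p2) — p8 is true.
  2. (!p1 || p3 || p7) — p3 is true.
  3. (!p3 || p8) — p8 is true.
  4. (p5 || !p3 || p2) — p5 is true.
  5. (!p7 || p6) — !p7 is true.
  6. (p8 || p7 || !p4) — p8 is true.
  7. (!p1 || p4 || p8) — p8 is true.
  8. (!p8 || p4 || !p1) — !p1 is true.
  9. (!p7 || p4 || p5) — !p7 is true.
  10. (p6 || p5 || p2) — p5 is true.
  11. (!p8 || !p4 || p6) — !p4 is true.
  12. (!p5 || !p6 || !p4) — !p4 is true.
  13. (!p7 || !p3 || !p4) — !p7 is true.
  14. (!p1 || !p2) — !p1 is true.
  15. (!p3 || p5 || p8) — p8 is true.
  16. (p3 || !p4 || p1) — p3 is true.
  17. (p1 || p5) — p5 is true.
  18. (p6 || !p2 || p3) — p3 is true.
  19. (!p2 || p3 || !p4) — p3 is true.
  20. (p5 || p2) — p5 is true.
  21. (!p8 || !p7 || !p5) — !p7 is true.
  22. (!p4 || !p3 || !p1) — !p4 is true.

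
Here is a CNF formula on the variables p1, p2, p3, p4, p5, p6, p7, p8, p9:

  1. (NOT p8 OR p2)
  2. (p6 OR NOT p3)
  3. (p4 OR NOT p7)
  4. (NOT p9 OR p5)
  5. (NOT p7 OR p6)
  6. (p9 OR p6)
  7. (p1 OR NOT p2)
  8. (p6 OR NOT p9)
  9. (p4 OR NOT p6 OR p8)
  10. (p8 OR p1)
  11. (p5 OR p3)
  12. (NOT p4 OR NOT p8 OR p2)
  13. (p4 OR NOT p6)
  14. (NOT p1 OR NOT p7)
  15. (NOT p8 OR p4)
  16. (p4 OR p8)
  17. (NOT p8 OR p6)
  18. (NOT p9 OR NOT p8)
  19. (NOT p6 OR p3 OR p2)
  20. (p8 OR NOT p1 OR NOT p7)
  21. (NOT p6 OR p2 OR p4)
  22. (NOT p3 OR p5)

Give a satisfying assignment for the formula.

p5 occurs only positively in the remaining clauses — set p5 = True.
Pure literal: p7 appears only negated; assign p7 = False.
Try p1 = True.
For the remaining variables, p2 = True, p3 = True, p4 = True, p6 = True, p8 = False, p9 = True works.
Every clause has at least one true literal under this assignment.

p1=T, p2=T, p3=T, p4=T, p5=T, p6=T, p7=F, p8=F, p9=T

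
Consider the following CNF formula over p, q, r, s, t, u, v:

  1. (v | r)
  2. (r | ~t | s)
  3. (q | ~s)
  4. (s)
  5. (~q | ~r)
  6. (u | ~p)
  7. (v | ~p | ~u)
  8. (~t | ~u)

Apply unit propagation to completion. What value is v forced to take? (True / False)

True

Unit clause (s) sets s = True.
(~s | q): since s = True, the clause reduces to (q). q = True.
(~q | ~r): since q = True, the clause reduces to (~r). r = False.
From (v | r) and r = False: v = True.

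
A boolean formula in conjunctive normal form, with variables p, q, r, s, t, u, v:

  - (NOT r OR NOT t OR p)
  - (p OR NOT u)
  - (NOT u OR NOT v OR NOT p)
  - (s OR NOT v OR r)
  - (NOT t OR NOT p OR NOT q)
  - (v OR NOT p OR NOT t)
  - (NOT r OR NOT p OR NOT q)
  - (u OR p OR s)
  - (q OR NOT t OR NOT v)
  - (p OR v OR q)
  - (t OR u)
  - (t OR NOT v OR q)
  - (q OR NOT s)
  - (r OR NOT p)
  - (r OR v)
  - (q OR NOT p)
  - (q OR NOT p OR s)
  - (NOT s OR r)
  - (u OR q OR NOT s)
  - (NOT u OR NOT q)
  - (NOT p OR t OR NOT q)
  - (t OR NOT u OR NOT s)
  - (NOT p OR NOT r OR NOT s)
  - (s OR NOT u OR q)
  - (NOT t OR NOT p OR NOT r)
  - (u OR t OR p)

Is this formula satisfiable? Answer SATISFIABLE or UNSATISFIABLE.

UNSATISFIABLE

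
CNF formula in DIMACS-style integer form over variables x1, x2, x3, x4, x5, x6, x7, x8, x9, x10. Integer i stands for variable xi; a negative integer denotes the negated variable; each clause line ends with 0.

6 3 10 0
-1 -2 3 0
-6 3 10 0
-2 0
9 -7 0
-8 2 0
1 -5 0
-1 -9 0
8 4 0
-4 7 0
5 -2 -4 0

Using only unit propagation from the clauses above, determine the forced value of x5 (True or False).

False

Unit clause (~x2) sets x2 = False.
In (~x8 | x2), x2 is now false; ~x8 must hold, so x8 = False.
(x8 | x4) with x8 = False leaves only x4, so x4 = True.
In (x7 | ~x4), ~x4 is now false; x7 must hold, so x7 = True.
(~x7 | x9) with x7 = True leaves only x9, so x9 = True.
(~x1 | ~x9): since x9 = True, the clause reduces to (~x1). x1 = False.
From (~x5 | x1) and x1 = False: x5 = False.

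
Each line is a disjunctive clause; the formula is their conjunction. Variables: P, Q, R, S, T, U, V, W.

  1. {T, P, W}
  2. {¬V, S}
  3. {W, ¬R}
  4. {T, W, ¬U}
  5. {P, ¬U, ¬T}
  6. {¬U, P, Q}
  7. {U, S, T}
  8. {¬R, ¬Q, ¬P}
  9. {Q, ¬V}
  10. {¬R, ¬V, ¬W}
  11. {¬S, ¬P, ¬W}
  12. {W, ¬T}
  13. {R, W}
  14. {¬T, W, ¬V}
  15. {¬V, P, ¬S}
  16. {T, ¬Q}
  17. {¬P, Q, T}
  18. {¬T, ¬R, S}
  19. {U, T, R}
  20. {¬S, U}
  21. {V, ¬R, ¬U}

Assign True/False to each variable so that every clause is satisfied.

P=True, Q=True, R=False, S=False, T=True, U=False, V=False, W=True

Check each clause:
  1. {W, P, T} — W is true.
  2. {¬V, S} — ¬V is true.
  3. {¬R, W} — W is true.
  4. {T, ¬U, W} — W is true.
  5. {¬U, P, ¬T} — P is true.
  6. {Q, P, ¬U} — P is true.
  7. {U, S, T} — T is true.
  8. {¬Q, ¬P, ¬R} — ¬R is true.
  9. {Q, ¬V} — ¬V is true.
  10. {¬V, ¬W, ¬R} — ¬V is true.
  11. {¬S, ¬P, ¬W} — ¬S is true.
  12. {W, ¬T} — W is true.
  13. {W, R} — W is true.
  14. {¬V, ¬T, W} — W is true.
  15. {P, ¬V, ¬S} — ¬V is true.
  16. {¬Q, T} — T is true.
  17. {T, ¬P, Q} — Q is true.
  18. {S, ¬T, ¬R} — ¬R is true.
  19. {T, U, R} — T is true.
  20. {¬S, U} — ¬S is true.
  21. {V, ¬R, ¬U} — ¬U is true.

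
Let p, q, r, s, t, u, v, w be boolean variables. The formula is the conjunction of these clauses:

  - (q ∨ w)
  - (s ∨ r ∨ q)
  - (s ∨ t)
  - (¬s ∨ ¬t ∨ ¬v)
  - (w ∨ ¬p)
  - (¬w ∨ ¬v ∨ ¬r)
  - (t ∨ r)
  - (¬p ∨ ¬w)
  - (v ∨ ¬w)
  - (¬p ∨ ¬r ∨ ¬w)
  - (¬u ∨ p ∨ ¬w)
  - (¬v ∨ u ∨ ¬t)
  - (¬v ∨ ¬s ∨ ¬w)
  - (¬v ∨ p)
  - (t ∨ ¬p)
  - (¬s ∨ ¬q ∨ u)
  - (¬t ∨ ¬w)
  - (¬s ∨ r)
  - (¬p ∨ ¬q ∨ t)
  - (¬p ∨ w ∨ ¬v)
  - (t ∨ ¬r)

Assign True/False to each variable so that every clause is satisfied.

p=False  q=True  r=False  s=False  t=True  u=True  v=False  w=False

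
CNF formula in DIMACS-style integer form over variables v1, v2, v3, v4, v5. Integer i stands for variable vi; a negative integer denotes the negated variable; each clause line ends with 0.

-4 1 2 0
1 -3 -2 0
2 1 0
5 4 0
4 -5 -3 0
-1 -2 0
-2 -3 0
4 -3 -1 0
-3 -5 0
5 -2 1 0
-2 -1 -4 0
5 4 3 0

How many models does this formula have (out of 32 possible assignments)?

6

The models are:
  v1=0 v2=1 v3=0 v4=0 v5=1
  v1=0 v2=1 v3=0 v4=1 v5=1
  v1=1 v2=0 v3=0 v4=0 v5=1
  v1=1 v2=0 v3=0 v4=1 v5=0
  v1=1 v2=0 v3=0 v4=1 v5=1
  v1=1 v2=0 v3=1 v4=1 v5=0
That's 6 in total.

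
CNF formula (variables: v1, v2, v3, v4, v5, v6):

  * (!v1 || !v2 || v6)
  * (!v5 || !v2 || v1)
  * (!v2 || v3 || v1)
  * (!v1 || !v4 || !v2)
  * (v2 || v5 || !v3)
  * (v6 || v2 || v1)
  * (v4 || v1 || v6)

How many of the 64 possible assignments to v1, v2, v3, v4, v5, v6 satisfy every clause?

Case analysis on v1 and v2:
  v1=1, v2=1: remaining (v3,v4,v5,v6) ∈ {(0,0,0,1); (0,0,1,1); (1,0,0,1); (1,0,1,1)} — 4.
  v1=1, v2=0: v4, v6 free; 3 ways for (v3,v5) × 2^2 = 12.
  v1=0, v2=1: remaining (v3,v4,v5,v6) ∈ {(1,0,0,1); (1,1,0,0); (1,1,0,1)} — 3.
  v1=0, v2=0: v4 free; 3 ways for (v3,v5,v6) × 2^1 = 6.
Total: 4 + 12 + 3 + 6 = 25.

25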